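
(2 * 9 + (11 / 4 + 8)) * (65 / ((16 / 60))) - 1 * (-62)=113117 / 16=7069.81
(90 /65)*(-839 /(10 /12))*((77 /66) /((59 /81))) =-8562834 /3835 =-2232.81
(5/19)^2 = 25/361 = 0.07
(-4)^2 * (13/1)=208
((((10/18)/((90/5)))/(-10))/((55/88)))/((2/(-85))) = 17/81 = 0.21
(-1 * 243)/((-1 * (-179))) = -243/179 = -1.36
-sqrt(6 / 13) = -sqrt(78) / 13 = -0.68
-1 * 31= -31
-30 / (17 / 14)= -420 / 17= -24.71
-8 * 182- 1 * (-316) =-1140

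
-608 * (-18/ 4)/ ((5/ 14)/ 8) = 306432/ 5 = 61286.40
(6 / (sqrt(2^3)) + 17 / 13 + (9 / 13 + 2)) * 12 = 18 * sqrt(2) + 48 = 73.46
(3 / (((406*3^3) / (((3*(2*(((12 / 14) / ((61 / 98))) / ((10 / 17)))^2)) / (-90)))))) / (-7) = 0.00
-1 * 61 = -61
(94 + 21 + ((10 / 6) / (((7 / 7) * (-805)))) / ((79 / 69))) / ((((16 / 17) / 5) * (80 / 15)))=8108235 / 70784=114.55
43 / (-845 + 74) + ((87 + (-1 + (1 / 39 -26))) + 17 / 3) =657875 / 10023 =65.64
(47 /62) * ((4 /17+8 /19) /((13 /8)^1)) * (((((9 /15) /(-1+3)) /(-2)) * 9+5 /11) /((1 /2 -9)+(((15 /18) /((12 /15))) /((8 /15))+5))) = 125626112 /708770205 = 0.18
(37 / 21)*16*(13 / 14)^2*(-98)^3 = -68632928 / 3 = -22877642.67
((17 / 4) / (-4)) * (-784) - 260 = 573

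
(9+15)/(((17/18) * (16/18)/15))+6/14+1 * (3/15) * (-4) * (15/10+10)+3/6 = 500457/1190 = 420.55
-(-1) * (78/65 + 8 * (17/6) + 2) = 388/15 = 25.87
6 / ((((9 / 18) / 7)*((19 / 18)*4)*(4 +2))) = 63 / 19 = 3.32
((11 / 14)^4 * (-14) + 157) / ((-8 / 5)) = -2080835 / 21952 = -94.79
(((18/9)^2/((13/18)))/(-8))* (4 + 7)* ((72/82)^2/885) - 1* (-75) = 483454857/6446635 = 74.99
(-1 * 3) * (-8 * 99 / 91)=2376 / 91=26.11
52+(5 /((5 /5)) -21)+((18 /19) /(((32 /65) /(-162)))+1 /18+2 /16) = -188485 /684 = -275.56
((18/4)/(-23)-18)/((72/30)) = -1395/184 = -7.58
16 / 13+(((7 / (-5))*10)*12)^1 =-2168 / 13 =-166.77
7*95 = 665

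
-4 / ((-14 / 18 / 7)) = 36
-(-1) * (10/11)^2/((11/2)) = 200/1331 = 0.15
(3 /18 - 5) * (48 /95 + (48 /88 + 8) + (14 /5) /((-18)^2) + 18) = -132845491 /1015740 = -130.79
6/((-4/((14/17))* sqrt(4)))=-21/34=-0.62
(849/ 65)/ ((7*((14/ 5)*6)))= 0.11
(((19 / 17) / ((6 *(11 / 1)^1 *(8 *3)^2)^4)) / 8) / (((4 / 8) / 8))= 19 / 17753525226156589056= 0.00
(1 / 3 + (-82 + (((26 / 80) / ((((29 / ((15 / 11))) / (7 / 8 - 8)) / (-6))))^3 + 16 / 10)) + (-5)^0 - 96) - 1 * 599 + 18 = -755.79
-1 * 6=-6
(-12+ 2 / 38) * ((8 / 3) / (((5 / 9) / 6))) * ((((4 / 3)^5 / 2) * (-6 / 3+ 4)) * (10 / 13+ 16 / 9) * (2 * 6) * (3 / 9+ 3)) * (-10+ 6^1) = 35465986048 / 60021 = 590892.95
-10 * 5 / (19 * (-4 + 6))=-25 / 19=-1.32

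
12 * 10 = 120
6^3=216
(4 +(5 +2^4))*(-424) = -10600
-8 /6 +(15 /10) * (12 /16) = -5 /24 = -0.21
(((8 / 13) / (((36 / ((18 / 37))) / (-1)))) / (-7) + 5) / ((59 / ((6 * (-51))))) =-5152734 / 198653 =-25.94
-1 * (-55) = 55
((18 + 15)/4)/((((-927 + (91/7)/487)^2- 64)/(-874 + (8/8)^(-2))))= -2277533907/271705711040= -0.01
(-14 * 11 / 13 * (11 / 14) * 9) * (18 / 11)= -1782 / 13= -137.08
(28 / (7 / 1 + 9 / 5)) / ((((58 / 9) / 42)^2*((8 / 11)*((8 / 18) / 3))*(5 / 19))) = 128274111 / 26912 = 4766.43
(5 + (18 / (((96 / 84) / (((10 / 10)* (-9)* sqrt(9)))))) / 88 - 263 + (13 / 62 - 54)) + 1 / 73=-316.61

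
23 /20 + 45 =923 /20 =46.15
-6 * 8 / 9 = -16 / 3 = -5.33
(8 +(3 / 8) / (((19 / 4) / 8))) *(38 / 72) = 41 / 9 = 4.56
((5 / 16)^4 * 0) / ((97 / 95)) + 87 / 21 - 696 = -4843 / 7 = -691.86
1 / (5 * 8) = 1 / 40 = 0.02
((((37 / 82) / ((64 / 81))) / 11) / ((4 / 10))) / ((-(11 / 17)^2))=-4330665 / 13970176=-0.31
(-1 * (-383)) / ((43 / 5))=1915 / 43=44.53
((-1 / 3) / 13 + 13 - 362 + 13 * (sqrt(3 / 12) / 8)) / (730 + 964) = -0.21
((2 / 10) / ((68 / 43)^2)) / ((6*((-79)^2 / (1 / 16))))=1849 / 13852024320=0.00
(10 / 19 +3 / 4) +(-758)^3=-33099482815 / 76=-435519510.72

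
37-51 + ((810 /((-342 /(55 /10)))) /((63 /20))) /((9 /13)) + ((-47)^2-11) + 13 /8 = 20872345 /9576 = 2179.65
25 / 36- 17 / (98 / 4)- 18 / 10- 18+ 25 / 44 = -19.23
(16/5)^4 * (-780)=-10223616/125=-81788.93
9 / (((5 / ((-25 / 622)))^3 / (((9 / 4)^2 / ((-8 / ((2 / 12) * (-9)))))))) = -273375 / 61604313088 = -0.00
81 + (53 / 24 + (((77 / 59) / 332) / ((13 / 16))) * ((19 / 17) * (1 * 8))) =2162350873 / 25973688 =83.25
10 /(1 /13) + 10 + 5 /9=1265 /9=140.56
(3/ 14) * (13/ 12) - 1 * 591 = -33083/ 56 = -590.77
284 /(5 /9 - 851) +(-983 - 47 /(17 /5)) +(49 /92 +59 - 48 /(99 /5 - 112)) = -2585735195373 /2759282308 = -937.10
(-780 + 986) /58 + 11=422 /29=14.55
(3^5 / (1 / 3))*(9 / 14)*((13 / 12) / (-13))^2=729 / 224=3.25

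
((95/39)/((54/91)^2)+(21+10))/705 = 331703/6167340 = 0.05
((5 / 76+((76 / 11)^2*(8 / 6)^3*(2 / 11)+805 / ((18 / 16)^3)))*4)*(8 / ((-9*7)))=-49387896584 / 165921129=-297.66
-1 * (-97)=97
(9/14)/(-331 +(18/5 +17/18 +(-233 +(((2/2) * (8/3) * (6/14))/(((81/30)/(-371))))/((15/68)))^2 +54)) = 295245/409928735167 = 0.00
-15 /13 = -1.15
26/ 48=13/ 24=0.54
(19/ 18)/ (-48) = -19/ 864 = -0.02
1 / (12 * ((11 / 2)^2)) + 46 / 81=5593 / 9801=0.57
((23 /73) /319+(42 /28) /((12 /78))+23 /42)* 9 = 60435561 /652036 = 92.69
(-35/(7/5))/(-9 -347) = 25/356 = 0.07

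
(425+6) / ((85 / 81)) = 34911 / 85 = 410.72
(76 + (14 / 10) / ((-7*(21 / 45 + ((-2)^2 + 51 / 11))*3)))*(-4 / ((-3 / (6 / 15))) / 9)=152188 / 33795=4.50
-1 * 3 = -3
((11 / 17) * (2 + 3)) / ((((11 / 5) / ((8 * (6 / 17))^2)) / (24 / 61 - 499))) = -1751904000 / 299693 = -5845.66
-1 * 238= -238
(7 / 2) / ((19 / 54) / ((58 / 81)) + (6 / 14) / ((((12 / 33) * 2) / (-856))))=-2842 / 409197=-0.01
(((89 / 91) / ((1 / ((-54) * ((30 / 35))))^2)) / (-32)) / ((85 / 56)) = -2335716 / 54145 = -43.14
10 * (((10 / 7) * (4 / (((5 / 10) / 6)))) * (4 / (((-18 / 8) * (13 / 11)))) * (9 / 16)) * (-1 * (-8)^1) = -422400 / 91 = -4641.76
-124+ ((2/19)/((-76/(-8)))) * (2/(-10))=-223824/1805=-124.00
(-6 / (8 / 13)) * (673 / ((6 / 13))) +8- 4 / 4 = -113681 / 8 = -14210.12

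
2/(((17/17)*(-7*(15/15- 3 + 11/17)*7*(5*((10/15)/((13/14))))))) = 663/78890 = 0.01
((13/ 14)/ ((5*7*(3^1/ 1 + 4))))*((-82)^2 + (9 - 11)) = 43693/ 1715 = 25.48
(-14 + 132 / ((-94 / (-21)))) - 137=-5711 / 47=-121.51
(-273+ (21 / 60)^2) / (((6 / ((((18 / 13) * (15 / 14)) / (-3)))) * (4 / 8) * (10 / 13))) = 46779 / 800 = 58.47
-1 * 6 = -6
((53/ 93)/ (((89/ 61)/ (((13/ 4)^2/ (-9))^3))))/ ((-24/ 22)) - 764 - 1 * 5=-227898267925037/ 296579874816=-768.42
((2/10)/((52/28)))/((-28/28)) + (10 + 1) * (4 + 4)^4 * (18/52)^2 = 4561829/845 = 5398.61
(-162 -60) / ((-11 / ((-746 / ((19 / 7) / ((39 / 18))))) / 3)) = -7535346 / 209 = -36054.29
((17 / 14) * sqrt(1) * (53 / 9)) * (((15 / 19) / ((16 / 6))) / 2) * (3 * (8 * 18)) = 121635 / 266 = 457.27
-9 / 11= -0.82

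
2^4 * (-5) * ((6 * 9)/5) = -864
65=65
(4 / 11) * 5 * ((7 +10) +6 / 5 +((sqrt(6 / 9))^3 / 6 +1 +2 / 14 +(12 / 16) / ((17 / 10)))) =20 * sqrt(6) / 297 +47086 / 1309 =36.14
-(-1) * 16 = 16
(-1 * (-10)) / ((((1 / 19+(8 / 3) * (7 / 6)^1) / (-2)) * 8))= -855 / 1082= -0.79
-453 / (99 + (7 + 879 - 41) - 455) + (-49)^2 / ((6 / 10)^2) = 9782716 / 1467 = 6668.52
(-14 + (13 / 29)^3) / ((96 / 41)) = -4636403 / 780448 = -5.94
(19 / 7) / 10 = 19 / 70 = 0.27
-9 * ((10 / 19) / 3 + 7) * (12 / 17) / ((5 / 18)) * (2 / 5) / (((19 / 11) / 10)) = -11661408 / 30685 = -380.04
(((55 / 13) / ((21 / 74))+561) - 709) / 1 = -36334 / 273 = -133.09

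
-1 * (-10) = 10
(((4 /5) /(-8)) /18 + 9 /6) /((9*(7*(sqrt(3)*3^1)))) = 269*sqrt(3) /102060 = 0.00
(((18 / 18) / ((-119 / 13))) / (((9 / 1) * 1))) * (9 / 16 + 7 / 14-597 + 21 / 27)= 7.22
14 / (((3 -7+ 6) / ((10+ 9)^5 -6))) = 17332651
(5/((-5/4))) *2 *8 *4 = -256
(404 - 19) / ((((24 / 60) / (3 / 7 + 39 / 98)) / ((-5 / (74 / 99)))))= -11026125 / 2072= -5321.49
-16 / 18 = -8 / 9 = -0.89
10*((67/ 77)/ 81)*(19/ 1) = 12730/ 6237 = 2.04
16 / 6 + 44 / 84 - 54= -1067 / 21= -50.81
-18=-18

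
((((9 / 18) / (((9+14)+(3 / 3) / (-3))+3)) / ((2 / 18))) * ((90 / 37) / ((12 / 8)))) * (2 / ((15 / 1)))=108 / 2849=0.04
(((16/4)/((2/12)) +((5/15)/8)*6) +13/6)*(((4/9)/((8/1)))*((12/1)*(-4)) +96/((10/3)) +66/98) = 6245851/8820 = 708.15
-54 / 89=-0.61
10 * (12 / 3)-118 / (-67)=2798 / 67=41.76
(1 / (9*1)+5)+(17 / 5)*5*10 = 1576 / 9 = 175.11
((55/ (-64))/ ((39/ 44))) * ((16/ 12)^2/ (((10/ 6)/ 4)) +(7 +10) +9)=-27467/ 936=-29.35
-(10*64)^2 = -409600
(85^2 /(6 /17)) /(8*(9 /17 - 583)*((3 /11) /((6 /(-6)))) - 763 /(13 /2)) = 298587575 /16824372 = 17.75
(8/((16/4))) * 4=8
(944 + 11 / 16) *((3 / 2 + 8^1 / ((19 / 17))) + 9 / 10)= 686221 / 76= 9029.22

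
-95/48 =-1.98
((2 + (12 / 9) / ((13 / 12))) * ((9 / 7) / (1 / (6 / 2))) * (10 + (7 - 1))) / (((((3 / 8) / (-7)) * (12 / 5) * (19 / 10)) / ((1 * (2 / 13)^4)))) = -3225600 / 7054567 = -0.46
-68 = -68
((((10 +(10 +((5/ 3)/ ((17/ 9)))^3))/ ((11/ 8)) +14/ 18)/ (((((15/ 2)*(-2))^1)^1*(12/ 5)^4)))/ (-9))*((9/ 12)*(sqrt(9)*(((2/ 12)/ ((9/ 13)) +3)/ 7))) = 24050065625/ 6535547099136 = 0.00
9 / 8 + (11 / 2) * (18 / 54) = 71 / 24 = 2.96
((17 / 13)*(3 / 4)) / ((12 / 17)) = 289 / 208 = 1.39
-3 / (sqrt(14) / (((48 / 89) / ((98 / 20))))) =-720 *sqrt(14) / 30527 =-0.09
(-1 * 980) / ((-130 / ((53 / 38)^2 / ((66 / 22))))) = 137641 / 28158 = 4.89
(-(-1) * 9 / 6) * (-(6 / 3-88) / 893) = 129 / 893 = 0.14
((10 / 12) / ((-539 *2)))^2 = 25 / 41835024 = 0.00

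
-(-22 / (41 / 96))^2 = -4460544 / 1681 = -2653.51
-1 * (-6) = 6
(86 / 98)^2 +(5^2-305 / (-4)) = 979801 / 9604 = 102.02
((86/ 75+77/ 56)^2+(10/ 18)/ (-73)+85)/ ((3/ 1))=2400709337/ 78840000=30.45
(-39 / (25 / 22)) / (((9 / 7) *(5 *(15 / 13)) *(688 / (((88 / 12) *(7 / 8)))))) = -1002001 / 23220000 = -0.04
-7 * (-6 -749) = 5285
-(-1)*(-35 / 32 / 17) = -35 / 544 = -0.06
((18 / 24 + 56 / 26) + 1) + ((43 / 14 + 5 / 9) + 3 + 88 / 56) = 39647 / 3276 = 12.10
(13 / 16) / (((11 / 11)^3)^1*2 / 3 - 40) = -39 / 1888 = -0.02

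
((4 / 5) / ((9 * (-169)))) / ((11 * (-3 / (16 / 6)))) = 32 / 752895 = 0.00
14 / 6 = 7 / 3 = 2.33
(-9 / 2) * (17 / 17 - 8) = 63 / 2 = 31.50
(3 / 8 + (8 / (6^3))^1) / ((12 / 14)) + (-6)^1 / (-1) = 8399 / 1296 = 6.48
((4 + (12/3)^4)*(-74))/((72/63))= -16835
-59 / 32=-1.84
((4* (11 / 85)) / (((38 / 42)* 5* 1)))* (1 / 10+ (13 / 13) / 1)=5082 / 40375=0.13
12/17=0.71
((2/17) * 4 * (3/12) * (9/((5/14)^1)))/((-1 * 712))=-63/15130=-0.00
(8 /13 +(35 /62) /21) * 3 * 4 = 3106 /403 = 7.71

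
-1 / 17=-0.06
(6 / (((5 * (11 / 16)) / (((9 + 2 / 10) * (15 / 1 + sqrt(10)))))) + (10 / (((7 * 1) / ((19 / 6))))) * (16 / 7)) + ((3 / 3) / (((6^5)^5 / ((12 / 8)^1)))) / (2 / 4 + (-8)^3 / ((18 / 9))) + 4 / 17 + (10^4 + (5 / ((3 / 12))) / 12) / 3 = 4416 * sqrt(10) / 275 + 113637205295389684065028269679 / 31694985388219912201175040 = 3636.12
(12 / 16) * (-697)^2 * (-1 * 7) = -10201989 / 4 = -2550497.25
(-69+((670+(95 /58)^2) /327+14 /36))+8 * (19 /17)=-3232160387 /56101428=-57.61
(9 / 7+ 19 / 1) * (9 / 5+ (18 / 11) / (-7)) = 85626 / 2695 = 31.77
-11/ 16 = -0.69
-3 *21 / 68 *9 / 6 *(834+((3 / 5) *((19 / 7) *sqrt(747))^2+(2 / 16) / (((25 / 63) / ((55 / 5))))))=-1095314319 / 190400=-5752.70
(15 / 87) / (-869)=-5 / 25201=-0.00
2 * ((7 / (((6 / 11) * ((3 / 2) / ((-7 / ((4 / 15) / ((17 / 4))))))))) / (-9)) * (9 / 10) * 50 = 229075 / 24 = 9544.79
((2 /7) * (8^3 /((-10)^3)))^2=16384 /765625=0.02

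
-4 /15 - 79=-1189 /15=-79.27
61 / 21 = 2.90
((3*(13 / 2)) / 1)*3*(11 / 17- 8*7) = -110097 / 34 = -3238.15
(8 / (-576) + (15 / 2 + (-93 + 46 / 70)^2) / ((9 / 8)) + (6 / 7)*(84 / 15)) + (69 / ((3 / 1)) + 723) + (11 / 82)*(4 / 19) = 190943951903 / 22902600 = 8337.22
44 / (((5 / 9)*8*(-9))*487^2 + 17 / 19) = -836 / 180248423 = -0.00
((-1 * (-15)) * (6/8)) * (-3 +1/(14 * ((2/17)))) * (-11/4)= 33165/448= 74.03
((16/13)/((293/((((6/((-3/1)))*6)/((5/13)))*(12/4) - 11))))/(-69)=8368/1314105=0.01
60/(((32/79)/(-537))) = -636345/8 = -79543.12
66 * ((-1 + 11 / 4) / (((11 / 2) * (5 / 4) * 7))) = 2.40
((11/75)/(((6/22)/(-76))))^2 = 84566416/50625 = 1670.45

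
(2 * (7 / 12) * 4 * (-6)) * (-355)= 9940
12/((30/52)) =104/5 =20.80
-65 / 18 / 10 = -13 / 36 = -0.36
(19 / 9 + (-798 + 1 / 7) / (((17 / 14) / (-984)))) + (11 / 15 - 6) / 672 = 36930820939 / 57120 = 646547.99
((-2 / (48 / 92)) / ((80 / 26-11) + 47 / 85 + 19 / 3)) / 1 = 25415 / 6874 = 3.70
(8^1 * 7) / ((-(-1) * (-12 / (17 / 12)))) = -119 / 18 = -6.61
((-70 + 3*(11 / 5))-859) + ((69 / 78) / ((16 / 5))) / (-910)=-349183859 / 378560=-922.40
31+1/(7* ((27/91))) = 850/27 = 31.48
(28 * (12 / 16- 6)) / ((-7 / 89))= 1869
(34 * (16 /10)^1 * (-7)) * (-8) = 15232 /5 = 3046.40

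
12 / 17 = 0.71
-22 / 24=-11 / 12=-0.92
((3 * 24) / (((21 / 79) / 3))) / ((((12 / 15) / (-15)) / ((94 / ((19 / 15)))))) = -150376500 / 133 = -1130650.38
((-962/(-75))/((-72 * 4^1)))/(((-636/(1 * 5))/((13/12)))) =6253/16485120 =0.00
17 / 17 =1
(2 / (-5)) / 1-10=-52 / 5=-10.40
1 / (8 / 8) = 1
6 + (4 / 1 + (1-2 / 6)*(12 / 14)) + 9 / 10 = 803 / 70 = 11.47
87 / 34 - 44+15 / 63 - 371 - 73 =-346435 / 714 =-485.20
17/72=0.24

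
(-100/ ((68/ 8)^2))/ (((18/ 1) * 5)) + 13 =33773/ 2601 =12.98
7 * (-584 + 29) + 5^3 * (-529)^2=34976240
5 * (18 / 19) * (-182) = -16380 / 19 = -862.11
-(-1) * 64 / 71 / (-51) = -64 / 3621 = -0.02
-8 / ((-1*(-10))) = -4 / 5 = -0.80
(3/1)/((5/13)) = 39/5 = 7.80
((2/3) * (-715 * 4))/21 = -5720/63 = -90.79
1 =1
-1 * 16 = -16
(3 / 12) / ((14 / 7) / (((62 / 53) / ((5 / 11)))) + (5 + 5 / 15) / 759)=0.32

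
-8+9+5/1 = 6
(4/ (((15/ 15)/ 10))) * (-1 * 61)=-2440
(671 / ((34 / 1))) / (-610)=-11 / 340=-0.03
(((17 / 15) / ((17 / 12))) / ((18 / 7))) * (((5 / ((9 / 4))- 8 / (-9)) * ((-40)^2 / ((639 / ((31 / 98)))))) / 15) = 7936 / 155277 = 0.05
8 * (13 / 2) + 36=88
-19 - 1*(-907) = 888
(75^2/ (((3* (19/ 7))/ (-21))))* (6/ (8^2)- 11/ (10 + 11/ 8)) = 100130625/ 7904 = 12668.35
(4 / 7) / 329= 4 / 2303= 0.00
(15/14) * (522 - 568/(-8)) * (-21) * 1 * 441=-11768085/2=-5884042.50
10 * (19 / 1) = 190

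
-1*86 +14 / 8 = -337 / 4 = -84.25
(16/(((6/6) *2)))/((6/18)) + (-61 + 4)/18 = 125/6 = 20.83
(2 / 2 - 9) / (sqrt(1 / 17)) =-8*sqrt(17) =-32.98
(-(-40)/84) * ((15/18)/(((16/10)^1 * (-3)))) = -0.08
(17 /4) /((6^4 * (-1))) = -17 /5184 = -0.00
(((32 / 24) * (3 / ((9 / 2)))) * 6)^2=256 / 9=28.44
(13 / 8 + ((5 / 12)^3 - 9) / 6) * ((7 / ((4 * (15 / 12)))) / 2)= 9947 / 103680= 0.10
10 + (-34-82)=-106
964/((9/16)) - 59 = 14893/9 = 1654.78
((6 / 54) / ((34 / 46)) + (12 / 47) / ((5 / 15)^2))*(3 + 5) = 140840 / 7191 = 19.59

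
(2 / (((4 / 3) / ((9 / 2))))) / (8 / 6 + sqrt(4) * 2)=81 / 64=1.27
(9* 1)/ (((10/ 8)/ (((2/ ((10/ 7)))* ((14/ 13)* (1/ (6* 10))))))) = 294/ 1625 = 0.18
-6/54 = -1/9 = -0.11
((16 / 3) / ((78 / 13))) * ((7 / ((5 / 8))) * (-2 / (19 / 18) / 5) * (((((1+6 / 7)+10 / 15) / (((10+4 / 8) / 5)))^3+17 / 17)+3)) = -125937019904 / 5819843925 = -21.64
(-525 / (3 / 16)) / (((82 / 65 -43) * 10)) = 6.71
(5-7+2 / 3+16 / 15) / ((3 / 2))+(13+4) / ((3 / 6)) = 1522 / 45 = 33.82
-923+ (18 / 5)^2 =-22751 / 25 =-910.04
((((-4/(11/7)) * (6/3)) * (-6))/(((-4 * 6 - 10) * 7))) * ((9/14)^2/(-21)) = 162/64141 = 0.00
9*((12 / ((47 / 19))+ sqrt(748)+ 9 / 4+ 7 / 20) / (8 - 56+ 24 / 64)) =-48*sqrt(187) / 127 - 42024 / 29845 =-6.58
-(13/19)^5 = -371293/2476099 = -0.15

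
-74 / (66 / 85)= -3145 / 33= -95.30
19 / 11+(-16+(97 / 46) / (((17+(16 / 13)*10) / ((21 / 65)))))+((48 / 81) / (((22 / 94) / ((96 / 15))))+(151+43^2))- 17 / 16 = 138867878243 / 69402960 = 2000.89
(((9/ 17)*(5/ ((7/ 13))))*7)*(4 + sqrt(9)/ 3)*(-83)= -242775/ 17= -14280.88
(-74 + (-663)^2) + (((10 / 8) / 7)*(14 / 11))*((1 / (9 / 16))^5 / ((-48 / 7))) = 856406281535 / 1948617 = 439494.41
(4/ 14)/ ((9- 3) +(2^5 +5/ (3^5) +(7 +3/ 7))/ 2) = 0.01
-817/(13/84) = -68628/13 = -5279.08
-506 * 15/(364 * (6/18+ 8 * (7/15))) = -56925/11102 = -5.13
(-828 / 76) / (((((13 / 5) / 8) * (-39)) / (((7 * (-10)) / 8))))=-24150 / 3211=-7.52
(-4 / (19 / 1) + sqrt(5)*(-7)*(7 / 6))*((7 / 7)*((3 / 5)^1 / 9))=-49*sqrt(5) / 90 - 4 / 285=-1.23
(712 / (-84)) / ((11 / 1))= -178 / 231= -0.77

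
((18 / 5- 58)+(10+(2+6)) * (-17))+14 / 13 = -23356 / 65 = -359.32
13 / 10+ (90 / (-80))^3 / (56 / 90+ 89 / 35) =0.85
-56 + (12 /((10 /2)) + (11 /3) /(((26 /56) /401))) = 607088 /195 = 3113.27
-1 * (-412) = 412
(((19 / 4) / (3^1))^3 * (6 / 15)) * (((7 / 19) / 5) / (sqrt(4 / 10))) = 2527 * sqrt(10) / 43200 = 0.18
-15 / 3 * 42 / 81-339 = -9223 / 27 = -341.59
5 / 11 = 0.45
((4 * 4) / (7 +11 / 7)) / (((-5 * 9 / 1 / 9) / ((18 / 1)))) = -168 / 25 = -6.72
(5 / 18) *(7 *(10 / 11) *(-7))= -1225 / 99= -12.37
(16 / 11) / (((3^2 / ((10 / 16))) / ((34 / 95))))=68 / 1881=0.04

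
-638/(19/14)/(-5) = 8932/95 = 94.02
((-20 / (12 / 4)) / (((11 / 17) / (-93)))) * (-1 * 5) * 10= -47909.09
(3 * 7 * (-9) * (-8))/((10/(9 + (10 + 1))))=3024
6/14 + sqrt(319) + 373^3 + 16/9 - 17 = sqrt(319) + 3269391439/63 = 51895120.07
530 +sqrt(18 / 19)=3 *sqrt(38) / 19 +530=530.97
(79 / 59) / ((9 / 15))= 395 / 177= 2.23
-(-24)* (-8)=-192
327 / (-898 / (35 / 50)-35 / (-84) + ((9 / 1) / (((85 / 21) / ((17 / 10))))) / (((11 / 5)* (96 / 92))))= -6042960 / 23669071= -0.26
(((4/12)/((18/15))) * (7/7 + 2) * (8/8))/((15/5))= 5/18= 0.28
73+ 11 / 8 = 595 / 8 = 74.38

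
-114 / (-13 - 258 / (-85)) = 9690 / 847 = 11.44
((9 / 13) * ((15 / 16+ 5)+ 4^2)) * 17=4131 / 16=258.19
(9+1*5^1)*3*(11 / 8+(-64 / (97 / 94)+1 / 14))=-987117 / 388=-2544.12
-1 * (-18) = 18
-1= -1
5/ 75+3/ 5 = 2/ 3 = 0.67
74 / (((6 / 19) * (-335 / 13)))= -9139 / 1005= -9.09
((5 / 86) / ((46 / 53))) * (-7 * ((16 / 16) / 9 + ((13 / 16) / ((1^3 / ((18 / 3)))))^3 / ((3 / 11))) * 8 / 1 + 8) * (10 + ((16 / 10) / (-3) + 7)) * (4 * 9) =-179368496515 / 189888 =-944601.54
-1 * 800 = -800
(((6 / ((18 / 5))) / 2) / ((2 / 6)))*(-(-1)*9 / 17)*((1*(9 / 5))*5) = 405 / 34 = 11.91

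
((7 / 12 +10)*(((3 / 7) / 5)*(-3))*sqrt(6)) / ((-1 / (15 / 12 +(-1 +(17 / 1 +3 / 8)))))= 53721*sqrt(6) / 1120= 117.49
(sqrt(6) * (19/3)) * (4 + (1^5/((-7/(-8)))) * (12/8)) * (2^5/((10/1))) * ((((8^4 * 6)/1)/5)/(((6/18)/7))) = 59768832 * sqrt(6)/5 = 29280628.18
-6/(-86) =3/43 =0.07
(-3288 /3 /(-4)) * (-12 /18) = -548 /3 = -182.67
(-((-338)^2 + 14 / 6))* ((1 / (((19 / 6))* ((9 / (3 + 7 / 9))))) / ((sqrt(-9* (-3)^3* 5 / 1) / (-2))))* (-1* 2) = -93225008* sqrt(15) / 207765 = -1737.82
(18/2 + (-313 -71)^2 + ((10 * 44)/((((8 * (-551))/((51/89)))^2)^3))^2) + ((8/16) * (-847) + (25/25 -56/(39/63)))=396751066639735716149014806954142858701225331947274721570051839590506381/2699867730950712757373843580259627965019423823082141723807975473152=146952.04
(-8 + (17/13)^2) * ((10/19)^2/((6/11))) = -3.19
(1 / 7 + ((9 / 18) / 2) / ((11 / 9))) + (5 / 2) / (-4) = -171 / 616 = -0.28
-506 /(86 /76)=-19228 /43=-447.16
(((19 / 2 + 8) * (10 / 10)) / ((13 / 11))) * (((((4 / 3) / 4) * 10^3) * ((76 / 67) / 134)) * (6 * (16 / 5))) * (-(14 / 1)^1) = -655424000 / 58357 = -11231.28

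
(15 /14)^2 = 225 /196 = 1.15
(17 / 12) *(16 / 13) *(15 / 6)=170 / 39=4.36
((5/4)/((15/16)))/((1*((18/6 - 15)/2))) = -2/9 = -0.22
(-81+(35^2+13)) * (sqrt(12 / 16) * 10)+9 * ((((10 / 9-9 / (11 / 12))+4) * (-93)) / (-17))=9788.16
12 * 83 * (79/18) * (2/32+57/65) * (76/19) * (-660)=-140936158/13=-10841242.92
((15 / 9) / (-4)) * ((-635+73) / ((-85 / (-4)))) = 562 / 51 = 11.02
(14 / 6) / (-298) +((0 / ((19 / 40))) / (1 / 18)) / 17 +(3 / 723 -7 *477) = -719401699 / 215454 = -3339.00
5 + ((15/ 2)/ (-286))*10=1355/ 286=4.74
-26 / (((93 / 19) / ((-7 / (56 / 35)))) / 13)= 112385 / 372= 302.11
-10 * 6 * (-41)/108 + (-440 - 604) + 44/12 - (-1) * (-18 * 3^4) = -22280/9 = -2475.56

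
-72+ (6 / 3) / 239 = -17206 / 239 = -71.99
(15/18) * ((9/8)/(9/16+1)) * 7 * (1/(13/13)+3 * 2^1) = 147/5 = 29.40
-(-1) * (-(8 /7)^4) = -4096 /2401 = -1.71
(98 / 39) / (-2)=-49 / 39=-1.26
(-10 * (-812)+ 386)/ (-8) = -4253/ 4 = -1063.25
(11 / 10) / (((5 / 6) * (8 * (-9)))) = -11 / 600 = -0.02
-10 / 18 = -0.56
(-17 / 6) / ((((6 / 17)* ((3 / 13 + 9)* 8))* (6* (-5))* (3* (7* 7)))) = 3757 / 152409600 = 0.00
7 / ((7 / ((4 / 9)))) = 4 / 9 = 0.44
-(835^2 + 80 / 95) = -13247291 / 19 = -697225.84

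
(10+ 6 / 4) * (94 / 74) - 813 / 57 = 485 / 1406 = 0.34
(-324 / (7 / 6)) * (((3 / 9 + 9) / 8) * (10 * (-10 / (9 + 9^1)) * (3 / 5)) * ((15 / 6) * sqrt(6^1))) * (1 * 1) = 2700 * sqrt(6) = 6613.62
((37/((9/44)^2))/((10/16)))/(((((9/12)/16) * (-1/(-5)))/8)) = 293404672/243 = 1207426.63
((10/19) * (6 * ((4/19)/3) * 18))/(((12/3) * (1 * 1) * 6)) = 60/361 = 0.17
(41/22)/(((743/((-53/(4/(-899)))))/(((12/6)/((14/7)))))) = 1953527/65384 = 29.88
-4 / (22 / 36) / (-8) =0.82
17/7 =2.43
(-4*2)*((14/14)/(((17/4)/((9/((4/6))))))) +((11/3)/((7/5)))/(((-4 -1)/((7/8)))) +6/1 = -8107/408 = -19.87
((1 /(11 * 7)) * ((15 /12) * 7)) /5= 1 /44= 0.02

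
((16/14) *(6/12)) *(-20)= -11.43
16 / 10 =8 / 5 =1.60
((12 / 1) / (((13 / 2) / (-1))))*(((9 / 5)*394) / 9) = -9456 / 65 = -145.48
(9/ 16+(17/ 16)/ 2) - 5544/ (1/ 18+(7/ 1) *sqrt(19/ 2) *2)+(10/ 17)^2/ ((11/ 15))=106234144631/ 61371179936 - 12573792 *sqrt(38)/ 603287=-126.75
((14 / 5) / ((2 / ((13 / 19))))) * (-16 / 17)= -1456 / 1615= -0.90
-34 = -34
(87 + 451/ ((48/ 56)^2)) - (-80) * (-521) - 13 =-1475717/ 36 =-40992.14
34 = 34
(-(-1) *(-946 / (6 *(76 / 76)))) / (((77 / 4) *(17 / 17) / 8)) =-1376 / 21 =-65.52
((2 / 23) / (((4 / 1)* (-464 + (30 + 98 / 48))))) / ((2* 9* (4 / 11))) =-11 / 1430646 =-0.00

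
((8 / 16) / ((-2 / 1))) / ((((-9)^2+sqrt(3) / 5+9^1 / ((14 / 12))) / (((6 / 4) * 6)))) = -0.03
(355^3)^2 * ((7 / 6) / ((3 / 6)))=4670322851286458.33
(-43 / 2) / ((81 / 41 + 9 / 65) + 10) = -114595 / 64568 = -1.77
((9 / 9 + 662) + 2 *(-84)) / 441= 55 / 49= 1.12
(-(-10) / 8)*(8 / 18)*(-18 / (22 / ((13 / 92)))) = -65 / 1012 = -0.06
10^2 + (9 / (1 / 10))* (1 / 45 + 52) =4782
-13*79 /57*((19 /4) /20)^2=-19513 /19200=-1.02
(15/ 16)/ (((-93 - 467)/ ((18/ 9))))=-3/ 896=-0.00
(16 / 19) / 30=8 / 285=0.03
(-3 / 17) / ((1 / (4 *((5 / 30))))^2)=-4 / 51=-0.08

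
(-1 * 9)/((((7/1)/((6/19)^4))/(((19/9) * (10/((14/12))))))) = -77760/336091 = -0.23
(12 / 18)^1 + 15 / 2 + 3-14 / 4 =23 / 3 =7.67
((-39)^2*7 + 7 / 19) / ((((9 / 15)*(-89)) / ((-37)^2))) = -1384743500 / 5073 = -272963.43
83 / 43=1.93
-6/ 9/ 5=-2/ 15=-0.13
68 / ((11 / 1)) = 68 / 11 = 6.18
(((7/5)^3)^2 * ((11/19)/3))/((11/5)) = 117649/178125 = 0.66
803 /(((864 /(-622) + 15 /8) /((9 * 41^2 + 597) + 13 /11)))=31420770376 /1209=25989057.38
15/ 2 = 7.50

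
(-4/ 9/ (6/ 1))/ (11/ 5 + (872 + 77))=-5/ 64206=-0.00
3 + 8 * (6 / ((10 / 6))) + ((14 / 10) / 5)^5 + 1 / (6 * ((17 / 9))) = 10588462063 / 332031250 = 31.89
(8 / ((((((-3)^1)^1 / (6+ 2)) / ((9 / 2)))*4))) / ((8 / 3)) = -9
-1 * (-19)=19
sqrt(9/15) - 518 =-517.23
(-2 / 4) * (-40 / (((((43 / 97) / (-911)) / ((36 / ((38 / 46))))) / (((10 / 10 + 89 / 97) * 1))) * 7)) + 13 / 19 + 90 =-2805507137 / 5719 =-490559.04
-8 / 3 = -2.67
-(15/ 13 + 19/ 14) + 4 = 271/ 182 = 1.49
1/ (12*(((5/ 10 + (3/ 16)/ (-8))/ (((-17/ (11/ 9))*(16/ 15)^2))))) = -139264/ 50325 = -2.77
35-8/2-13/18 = 545/18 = 30.28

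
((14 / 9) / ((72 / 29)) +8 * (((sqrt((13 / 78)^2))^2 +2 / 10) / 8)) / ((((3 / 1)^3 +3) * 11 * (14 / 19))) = 3287 / 935550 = 0.00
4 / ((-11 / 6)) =-24 / 11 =-2.18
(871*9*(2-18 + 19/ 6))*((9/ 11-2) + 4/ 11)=164619/ 2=82309.50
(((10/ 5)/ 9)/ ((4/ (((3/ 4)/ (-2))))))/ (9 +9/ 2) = -1/ 648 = -0.00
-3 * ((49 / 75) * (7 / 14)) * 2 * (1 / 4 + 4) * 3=-2499 / 100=-24.99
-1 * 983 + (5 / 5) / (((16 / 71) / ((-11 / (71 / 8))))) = -1977 / 2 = -988.50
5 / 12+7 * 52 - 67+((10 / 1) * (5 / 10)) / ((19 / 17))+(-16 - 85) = 45803 / 228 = 200.89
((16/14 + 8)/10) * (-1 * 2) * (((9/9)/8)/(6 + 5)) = -8/385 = -0.02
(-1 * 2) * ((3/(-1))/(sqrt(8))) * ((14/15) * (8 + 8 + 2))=126 * sqrt(2)/5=35.64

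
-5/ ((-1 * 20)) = 0.25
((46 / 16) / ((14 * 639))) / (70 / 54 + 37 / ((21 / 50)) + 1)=69 / 19407424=0.00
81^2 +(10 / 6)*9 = 6576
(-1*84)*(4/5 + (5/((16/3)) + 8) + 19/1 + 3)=-53319/20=-2665.95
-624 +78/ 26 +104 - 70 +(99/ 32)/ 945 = -1972309/ 3360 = -587.00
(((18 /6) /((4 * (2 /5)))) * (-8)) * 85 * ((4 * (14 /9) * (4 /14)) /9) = -6800 /27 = -251.85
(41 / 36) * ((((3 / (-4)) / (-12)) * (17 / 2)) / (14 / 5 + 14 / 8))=3485 / 26208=0.13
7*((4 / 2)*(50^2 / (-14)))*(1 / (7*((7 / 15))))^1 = -37500 / 49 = -765.31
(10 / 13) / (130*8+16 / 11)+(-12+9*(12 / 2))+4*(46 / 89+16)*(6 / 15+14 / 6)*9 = 11049419999 / 6627296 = 1667.26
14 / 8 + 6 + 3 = 43 / 4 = 10.75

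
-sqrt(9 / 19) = -3*sqrt(19) / 19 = -0.69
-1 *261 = -261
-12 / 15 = -4 / 5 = -0.80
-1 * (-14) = 14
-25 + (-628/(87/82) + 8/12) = -17871/29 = -616.24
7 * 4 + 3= 31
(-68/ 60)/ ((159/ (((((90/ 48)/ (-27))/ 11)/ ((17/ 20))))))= 5/ 94446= 0.00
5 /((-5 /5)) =-5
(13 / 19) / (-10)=-13 / 190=-0.07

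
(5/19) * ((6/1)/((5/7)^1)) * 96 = 4032/19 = 212.21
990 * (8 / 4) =1980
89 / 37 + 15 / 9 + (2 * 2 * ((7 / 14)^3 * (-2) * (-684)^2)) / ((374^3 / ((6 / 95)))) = 14776548832 / 3629257665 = 4.07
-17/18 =-0.94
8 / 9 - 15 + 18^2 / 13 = 1265 / 117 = 10.81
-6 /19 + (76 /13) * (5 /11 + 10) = 60.80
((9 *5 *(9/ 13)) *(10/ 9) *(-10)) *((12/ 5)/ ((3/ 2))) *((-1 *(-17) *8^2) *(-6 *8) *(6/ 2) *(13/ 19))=1128038400/ 19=59370442.11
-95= -95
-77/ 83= -0.93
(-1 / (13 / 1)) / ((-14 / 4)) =2 / 91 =0.02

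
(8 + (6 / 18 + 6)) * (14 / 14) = 43 / 3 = 14.33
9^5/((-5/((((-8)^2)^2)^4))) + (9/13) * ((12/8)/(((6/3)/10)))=-432141213394475679069/130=-3324163179957505223.61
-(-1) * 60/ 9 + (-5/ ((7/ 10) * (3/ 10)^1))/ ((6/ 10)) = -33.02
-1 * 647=-647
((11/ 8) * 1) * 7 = 77/ 8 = 9.62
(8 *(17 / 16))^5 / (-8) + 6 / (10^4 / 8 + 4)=-296749857 / 53504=-5546.31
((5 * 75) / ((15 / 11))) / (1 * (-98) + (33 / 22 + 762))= 50 / 121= 0.41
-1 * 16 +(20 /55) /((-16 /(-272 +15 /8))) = -3471 /352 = -9.86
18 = 18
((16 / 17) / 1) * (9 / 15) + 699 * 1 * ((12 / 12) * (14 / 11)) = 832338 / 935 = 890.20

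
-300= -300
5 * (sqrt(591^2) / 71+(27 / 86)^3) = 1886532945 / 45159976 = 41.77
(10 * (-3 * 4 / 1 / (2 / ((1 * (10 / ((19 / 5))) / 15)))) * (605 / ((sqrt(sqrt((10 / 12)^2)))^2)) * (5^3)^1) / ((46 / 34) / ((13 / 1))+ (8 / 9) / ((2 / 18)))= -1337050000 / 11343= -117874.46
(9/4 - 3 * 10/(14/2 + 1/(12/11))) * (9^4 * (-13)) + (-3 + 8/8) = 9979129/76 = 131304.33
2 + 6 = 8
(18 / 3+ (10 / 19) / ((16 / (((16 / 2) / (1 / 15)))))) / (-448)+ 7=8485 / 1216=6.98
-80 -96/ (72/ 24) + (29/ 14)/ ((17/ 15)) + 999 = 211541/ 238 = 888.83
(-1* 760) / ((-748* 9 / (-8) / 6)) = -5.42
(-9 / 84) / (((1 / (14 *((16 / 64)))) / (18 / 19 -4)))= 87 / 76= 1.14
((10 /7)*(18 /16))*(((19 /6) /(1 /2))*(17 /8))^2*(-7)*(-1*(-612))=-79811685 /64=-1247057.58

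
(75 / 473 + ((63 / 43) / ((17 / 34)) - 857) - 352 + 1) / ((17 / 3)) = -1709769 / 8041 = -212.63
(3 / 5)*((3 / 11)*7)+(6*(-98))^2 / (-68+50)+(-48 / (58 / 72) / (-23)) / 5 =-704584451 / 36685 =-19206.34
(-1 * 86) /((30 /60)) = -172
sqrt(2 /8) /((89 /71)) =0.40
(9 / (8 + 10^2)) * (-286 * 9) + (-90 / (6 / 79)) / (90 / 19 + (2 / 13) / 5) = -2726451 / 5888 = -463.05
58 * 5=290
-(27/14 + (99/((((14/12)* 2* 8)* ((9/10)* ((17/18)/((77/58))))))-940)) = 12834793/13804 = 929.79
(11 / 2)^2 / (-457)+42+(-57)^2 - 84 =5862275 / 1828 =3206.93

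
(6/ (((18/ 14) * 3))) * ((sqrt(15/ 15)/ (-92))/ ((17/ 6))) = -0.01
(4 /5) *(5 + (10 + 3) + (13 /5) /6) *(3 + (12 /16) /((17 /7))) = 1659 /34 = 48.79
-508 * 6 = -3048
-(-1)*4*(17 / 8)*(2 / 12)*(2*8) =22.67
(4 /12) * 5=5 /3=1.67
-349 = -349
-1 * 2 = -2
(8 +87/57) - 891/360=7.05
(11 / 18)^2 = 121 / 324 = 0.37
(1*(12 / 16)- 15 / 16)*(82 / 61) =-123 / 488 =-0.25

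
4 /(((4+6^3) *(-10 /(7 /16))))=-7 /8800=-0.00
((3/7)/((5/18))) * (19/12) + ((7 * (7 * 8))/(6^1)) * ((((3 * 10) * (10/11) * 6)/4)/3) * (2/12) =348643/2310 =150.93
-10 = -10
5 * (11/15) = 11/3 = 3.67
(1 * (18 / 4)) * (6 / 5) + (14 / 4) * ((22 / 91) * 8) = 791 / 65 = 12.17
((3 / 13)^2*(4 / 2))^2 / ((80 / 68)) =1377 / 142805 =0.01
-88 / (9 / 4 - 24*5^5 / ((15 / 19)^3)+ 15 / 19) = 60192 / 104254721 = 0.00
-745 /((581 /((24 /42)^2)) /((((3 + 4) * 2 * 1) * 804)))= -19167360 /4067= -4712.90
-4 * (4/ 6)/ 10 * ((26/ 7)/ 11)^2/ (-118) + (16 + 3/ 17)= 1442993359/ 89201805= 16.18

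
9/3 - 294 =-291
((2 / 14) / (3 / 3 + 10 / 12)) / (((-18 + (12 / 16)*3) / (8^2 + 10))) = -592 / 1617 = -0.37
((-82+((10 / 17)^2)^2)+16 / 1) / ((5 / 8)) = -44019088 / 417605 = -105.41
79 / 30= 2.63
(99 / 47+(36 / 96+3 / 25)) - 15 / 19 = 323607 / 178600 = 1.81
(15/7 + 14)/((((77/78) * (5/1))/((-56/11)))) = -70512/4235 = -16.65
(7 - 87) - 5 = -85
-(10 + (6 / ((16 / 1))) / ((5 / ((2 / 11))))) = -2203 / 220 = -10.01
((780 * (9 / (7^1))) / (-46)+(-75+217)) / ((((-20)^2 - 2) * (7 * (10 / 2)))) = 9676 / 1121365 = 0.01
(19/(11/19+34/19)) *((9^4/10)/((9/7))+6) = 621281/150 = 4141.87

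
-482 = -482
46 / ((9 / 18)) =92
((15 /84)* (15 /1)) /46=0.06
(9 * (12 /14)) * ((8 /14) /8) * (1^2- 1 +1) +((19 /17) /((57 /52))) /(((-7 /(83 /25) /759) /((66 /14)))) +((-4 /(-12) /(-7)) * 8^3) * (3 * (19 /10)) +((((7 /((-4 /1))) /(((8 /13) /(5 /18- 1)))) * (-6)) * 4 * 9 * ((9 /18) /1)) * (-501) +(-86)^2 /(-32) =36328189351 /333200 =109028.18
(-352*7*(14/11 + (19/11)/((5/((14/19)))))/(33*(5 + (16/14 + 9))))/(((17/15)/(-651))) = 42872256/9911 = 4325.72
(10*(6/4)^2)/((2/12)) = 135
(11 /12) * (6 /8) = 11 /16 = 0.69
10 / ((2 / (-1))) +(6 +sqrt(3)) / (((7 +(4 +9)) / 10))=-2 +sqrt(3) / 2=-1.13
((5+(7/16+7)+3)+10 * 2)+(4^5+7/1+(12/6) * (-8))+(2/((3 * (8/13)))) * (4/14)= 353051/336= 1050.75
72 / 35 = 2.06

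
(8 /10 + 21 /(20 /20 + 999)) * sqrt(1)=821 /1000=0.82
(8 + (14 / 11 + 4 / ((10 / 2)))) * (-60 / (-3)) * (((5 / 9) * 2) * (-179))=-3966640 / 99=-40067.07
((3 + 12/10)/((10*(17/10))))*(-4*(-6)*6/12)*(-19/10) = -2394/425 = -5.63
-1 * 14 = -14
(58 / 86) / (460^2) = 0.00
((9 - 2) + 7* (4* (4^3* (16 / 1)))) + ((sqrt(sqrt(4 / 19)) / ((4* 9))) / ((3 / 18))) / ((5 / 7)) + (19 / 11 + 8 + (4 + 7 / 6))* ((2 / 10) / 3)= 7* 19^(3 / 4)* sqrt(2) / 570 + 28393193 / 990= 28680.15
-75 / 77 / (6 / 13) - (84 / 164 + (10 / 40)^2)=-135629 / 50512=-2.69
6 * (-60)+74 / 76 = -13643 / 38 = -359.03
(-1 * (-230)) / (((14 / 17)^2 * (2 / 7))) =33235 / 28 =1186.96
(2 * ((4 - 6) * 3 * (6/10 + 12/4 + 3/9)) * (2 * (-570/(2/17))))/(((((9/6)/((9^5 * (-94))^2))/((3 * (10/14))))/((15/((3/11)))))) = 7750134985752937166400/7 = 1107162140821848166628.57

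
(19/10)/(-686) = -19/6860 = -0.00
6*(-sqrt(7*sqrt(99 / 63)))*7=-42*77^(1 / 4)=-124.41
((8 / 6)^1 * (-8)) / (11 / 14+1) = -448 / 75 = -5.97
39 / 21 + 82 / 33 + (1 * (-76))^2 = 5780.34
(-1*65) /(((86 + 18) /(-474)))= 296.25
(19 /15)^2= 361 /225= 1.60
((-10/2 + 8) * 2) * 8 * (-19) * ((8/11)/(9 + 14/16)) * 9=-604.50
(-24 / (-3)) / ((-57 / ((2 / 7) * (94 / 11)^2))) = -141376 / 48279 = -2.93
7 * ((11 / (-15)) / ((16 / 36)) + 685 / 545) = -5999 / 2180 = -2.75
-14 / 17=-0.82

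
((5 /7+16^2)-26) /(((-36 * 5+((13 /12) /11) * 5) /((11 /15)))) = -156332 /165865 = -0.94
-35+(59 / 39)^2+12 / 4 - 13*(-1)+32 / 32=-23897 / 1521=-15.71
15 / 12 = 1.25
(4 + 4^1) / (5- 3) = 4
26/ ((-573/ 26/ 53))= -35828/ 573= -62.53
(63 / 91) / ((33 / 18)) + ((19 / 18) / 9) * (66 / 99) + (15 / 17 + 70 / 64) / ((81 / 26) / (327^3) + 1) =773949078699431 / 318246836718096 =2.43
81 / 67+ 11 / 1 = 818 / 67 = 12.21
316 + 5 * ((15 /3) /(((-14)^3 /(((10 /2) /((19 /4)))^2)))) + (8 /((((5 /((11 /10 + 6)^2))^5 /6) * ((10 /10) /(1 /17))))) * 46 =27812757099266513001648187 /2055655273437500000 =13529874.13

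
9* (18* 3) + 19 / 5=2449 / 5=489.80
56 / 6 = 28 / 3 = 9.33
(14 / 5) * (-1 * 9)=-126 / 5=-25.20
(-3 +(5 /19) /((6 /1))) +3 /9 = -299 /114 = -2.62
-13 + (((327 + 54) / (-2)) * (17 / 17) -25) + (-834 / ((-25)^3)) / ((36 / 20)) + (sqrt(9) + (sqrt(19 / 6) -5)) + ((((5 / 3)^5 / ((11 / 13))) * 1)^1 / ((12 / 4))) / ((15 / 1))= -34601875811 / 150356250 + sqrt(114) / 6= -228.35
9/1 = 9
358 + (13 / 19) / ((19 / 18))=129472 / 361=358.65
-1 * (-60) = 60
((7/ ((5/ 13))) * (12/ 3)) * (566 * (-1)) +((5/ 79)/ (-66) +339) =-40865.80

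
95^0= 1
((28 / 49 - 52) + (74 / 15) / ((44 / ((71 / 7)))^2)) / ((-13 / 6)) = 36403883 / 1541540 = 23.62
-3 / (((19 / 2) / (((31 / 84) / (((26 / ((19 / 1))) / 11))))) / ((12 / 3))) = -341 / 91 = -3.75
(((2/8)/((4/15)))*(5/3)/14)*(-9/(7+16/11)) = -825/6944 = -0.12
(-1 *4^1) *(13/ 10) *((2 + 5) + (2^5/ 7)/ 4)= -42.34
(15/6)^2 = 25/4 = 6.25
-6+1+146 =141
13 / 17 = 0.76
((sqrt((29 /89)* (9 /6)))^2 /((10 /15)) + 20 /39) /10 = 0.12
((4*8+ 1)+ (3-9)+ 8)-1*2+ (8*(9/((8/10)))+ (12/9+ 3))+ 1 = 385/3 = 128.33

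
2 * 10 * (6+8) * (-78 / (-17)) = 21840 / 17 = 1284.71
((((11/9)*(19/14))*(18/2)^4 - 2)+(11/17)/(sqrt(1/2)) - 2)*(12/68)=33*sqrt(2)/289+456915/238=1919.97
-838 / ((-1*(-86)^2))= 419 / 3698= 0.11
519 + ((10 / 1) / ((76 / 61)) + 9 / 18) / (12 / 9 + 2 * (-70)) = 2050845 / 3952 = 518.94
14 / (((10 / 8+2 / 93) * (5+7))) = 434 / 473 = 0.92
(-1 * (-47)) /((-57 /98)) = -4606 /57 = -80.81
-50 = -50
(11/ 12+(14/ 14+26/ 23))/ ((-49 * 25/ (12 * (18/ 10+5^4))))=-2635694/ 140875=-18.71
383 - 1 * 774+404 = 13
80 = 80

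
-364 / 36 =-91 / 9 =-10.11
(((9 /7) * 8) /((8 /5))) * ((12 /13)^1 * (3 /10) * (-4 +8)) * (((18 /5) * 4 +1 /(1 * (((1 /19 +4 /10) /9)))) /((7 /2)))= 104976 /1505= 69.75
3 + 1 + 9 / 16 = 73 / 16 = 4.56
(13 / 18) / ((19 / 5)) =65 / 342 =0.19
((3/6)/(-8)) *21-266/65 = -5621/1040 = -5.40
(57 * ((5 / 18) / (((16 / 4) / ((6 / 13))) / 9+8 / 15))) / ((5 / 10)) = 4275 / 202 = 21.16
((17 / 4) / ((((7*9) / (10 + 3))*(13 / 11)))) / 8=187 / 2016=0.09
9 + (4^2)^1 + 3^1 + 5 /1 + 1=34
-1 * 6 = -6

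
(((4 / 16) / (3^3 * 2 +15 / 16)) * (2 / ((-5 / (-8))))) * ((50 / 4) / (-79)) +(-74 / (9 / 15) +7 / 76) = -216806571 / 1759172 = -123.24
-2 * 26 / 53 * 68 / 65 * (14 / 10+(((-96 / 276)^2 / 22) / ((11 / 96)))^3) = -499372200580173296 / 347487355007365925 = -1.44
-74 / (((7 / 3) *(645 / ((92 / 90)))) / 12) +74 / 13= 1493542 / 293475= 5.09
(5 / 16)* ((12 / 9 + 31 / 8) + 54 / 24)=895 / 384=2.33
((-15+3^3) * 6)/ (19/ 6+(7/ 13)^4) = 12338352/ 557065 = 22.15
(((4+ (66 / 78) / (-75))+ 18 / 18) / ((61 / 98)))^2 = 227216195584 / 3537275625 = 64.23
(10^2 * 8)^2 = 640000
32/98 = 16/49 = 0.33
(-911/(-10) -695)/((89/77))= -465003/890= -522.48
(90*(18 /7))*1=1620 /7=231.43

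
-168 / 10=-84 / 5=-16.80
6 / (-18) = -1 / 3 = -0.33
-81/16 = -5.06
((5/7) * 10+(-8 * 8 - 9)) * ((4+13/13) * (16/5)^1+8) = -11064/7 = -1580.57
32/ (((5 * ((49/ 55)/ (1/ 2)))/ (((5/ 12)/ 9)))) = 220/ 1323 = 0.17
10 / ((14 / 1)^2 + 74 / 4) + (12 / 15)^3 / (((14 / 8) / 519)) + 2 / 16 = 456504623 / 3003000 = 152.02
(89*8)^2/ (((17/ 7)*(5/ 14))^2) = 4868690176/ 7225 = 673867.15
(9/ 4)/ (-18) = -0.12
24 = 24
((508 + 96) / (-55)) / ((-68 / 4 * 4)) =151 / 935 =0.16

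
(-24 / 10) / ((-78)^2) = -1 / 2535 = -0.00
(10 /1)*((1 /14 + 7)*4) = 1980 /7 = 282.86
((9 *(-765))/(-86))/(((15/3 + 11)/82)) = 282285/688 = 410.30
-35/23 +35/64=-1435/1472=-0.97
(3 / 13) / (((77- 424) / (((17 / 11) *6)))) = -306 / 49621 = -0.01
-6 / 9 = -2 / 3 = -0.67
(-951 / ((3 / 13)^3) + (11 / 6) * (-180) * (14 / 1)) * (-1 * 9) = 738029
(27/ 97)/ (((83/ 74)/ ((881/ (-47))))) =-1760238/ 378397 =-4.65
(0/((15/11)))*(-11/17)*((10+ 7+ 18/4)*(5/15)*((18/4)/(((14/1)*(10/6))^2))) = 0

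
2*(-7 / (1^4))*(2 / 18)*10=-15.56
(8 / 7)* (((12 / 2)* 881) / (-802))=-7.53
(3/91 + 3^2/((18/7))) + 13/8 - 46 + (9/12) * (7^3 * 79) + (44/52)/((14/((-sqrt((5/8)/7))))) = 14765229/728 - 11 * sqrt(70)/5096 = 20281.89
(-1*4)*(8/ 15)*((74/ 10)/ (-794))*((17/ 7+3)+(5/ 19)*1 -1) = 123136/ 1320025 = 0.09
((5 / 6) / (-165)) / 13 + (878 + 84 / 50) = 56607383 / 64350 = 879.68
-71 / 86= -0.83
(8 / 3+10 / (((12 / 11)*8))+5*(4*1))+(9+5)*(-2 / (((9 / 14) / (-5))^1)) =34789 / 144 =241.59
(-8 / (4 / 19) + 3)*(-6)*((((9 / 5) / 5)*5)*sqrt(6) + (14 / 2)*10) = 378*sqrt(6) + 14700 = 15625.91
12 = 12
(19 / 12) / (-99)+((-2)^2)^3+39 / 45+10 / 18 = 388513 / 5940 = 65.41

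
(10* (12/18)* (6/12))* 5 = 50/3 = 16.67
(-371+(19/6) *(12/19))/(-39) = 123/13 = 9.46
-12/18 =-2/3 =-0.67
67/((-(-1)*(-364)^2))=67/132496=0.00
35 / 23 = 1.52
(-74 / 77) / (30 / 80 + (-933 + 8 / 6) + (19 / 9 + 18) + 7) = 5328 / 5012777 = 0.00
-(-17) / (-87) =-17 / 87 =-0.20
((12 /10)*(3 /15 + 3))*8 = 768 /25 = 30.72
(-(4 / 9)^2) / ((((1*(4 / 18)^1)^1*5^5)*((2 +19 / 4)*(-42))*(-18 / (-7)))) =8 / 20503125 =0.00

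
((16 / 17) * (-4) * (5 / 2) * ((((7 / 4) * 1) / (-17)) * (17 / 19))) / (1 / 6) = 1680 / 323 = 5.20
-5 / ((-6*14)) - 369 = -30991 / 84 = -368.94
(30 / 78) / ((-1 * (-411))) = 5 / 5343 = 0.00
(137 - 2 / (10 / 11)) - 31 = 519 / 5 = 103.80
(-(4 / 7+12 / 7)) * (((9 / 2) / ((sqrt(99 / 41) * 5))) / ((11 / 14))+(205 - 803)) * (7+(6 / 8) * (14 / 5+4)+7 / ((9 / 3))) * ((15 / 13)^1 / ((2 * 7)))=79672 / 49 - 5196 * sqrt(451) / 55055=1623.95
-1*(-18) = 18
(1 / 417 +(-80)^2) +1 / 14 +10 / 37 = 1382512727 / 216006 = 6400.34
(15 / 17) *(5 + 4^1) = 135 / 17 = 7.94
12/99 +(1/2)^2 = 49/132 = 0.37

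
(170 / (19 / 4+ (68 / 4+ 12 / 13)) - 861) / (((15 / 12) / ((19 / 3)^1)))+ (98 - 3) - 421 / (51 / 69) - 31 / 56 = -80805842683 / 16836120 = -4799.55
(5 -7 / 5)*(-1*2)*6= -216 / 5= -43.20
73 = 73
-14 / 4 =-7 / 2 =-3.50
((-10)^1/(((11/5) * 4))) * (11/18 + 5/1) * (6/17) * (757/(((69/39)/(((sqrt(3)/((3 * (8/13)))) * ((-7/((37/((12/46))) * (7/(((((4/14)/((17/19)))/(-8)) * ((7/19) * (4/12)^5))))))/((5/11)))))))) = -64606165 * sqrt(3)/131957094816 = -0.00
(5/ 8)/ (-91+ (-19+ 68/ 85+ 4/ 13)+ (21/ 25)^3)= -1015625/ 175986856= -0.01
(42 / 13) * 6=252 / 13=19.38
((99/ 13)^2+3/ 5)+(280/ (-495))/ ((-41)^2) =8239690208/ 140624055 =58.59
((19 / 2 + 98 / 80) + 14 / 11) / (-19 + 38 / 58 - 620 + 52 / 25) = -765455 / 40593696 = -0.02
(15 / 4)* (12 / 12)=15 / 4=3.75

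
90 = 90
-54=-54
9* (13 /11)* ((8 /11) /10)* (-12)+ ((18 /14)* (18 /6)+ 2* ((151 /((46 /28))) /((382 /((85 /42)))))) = -248457658 /55813065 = -4.45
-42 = -42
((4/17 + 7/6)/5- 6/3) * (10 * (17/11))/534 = -877/17622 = -0.05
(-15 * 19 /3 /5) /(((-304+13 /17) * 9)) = 323 /46395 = 0.01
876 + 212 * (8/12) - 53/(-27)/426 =11701421/11502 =1017.34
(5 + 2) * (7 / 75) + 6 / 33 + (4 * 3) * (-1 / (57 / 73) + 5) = 712691 / 15675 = 45.47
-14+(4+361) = 351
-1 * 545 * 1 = -545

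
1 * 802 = 802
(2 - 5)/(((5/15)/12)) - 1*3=-111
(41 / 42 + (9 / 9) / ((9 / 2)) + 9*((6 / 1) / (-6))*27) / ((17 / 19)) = -578873 / 2142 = -270.25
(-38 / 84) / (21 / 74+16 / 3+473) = -703 / 743771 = -0.00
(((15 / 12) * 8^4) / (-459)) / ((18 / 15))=-12800 / 1377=-9.30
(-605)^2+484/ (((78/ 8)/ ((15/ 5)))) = 4760261/ 13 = 366173.92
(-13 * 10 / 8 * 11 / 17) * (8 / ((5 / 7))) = -2002 / 17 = -117.76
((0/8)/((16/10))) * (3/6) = 0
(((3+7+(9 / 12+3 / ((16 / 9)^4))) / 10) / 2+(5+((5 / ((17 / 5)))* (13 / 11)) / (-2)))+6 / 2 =376653917 / 49020928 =7.68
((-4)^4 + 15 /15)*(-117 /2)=-30069 /2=-15034.50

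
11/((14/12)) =66/7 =9.43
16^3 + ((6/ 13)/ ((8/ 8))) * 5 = 53278/ 13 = 4098.31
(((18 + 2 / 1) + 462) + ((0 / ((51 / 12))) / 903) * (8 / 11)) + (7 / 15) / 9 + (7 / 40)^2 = 20825963 / 43200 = 482.08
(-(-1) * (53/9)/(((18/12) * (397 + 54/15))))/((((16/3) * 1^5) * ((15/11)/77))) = 44891/432648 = 0.10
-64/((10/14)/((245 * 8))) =-175616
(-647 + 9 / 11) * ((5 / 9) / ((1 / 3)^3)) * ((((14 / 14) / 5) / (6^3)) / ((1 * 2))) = -4.49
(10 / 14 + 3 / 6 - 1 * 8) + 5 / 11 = -975 / 154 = -6.33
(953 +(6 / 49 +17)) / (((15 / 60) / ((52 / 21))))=9887488 / 1029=9608.83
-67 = -67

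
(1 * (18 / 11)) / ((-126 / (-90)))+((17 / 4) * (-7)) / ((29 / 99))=-896697 / 8932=-100.39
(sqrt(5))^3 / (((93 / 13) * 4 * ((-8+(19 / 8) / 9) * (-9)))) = 130 * sqrt(5) / 51801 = 0.01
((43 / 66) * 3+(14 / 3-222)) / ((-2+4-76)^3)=14215 / 26744784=0.00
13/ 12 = 1.08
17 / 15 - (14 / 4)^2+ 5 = -367 / 60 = -6.12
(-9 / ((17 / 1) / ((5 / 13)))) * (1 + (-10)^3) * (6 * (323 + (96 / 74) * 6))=89222310 / 221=403720.86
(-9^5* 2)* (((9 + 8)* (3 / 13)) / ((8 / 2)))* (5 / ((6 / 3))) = -15057495 / 52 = -289567.21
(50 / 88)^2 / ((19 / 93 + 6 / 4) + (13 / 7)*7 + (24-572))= -58125 / 96018824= -0.00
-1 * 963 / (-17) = 963 / 17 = 56.65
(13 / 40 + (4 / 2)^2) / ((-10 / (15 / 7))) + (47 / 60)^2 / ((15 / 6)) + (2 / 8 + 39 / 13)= 323651 / 126000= 2.57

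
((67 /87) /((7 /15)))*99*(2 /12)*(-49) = -77385 /58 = -1334.22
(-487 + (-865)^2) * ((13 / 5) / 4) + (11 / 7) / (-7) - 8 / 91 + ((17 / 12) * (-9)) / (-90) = 37152097217 / 76440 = 486029.53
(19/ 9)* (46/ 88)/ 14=437/ 5544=0.08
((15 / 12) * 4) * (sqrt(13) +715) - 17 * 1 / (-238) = 5 * sqrt(13) +50051 / 14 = 3593.10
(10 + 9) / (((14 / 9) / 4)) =342 / 7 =48.86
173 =173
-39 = -39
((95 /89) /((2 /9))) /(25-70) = -19 /178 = -0.11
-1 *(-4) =4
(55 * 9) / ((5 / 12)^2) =14256 / 5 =2851.20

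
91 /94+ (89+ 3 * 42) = 20301 /94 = 215.97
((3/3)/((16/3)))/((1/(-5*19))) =-285/16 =-17.81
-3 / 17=-0.18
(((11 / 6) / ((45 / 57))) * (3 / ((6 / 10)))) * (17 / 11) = 323 / 18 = 17.94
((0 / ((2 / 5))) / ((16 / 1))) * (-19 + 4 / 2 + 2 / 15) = 0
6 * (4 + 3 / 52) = 633 / 26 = 24.35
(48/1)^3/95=110592/95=1164.13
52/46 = 26/23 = 1.13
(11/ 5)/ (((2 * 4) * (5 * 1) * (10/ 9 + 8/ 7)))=0.02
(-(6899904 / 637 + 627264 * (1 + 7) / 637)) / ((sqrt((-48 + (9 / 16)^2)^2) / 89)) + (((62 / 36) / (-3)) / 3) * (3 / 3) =-14663244483919 / 419896386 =-34921.10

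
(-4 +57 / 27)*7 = -119 / 9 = -13.22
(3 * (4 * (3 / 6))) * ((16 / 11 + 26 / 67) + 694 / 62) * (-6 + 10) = 7148088 / 22847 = 312.87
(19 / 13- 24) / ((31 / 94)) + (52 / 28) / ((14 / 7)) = -67.41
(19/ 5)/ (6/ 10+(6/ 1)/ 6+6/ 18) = 57/ 29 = 1.97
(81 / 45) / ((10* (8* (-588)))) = -3 / 78400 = -0.00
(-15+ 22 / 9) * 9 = -113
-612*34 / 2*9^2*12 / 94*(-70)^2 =-527150757.45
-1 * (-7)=7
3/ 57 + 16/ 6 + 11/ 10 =2177/ 570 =3.82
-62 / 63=-0.98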